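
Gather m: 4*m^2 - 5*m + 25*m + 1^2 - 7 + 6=4*m^2 + 20*m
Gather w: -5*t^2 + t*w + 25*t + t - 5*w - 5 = -5*t^2 + 26*t + w*(t - 5) - 5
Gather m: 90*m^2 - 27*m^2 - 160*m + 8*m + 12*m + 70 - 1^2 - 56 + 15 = 63*m^2 - 140*m + 28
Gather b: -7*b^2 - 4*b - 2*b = -7*b^2 - 6*b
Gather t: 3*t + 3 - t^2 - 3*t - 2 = 1 - t^2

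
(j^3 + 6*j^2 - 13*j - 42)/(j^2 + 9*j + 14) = j - 3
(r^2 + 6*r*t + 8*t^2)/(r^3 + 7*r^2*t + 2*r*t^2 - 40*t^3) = (r + 2*t)/(r^2 + 3*r*t - 10*t^2)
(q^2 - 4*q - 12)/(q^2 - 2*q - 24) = (q + 2)/(q + 4)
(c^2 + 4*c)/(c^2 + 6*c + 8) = c/(c + 2)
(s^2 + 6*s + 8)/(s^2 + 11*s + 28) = (s + 2)/(s + 7)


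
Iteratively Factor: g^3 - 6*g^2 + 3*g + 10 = (g - 2)*(g^2 - 4*g - 5) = (g - 2)*(g + 1)*(g - 5)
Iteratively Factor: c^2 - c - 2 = (c + 1)*(c - 2)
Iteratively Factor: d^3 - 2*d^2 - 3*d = (d)*(d^2 - 2*d - 3) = d*(d - 3)*(d + 1)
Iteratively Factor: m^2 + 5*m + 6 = (m + 2)*(m + 3)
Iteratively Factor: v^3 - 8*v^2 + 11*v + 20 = (v - 4)*(v^2 - 4*v - 5) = (v - 5)*(v - 4)*(v + 1)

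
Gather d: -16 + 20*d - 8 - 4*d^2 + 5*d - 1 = -4*d^2 + 25*d - 25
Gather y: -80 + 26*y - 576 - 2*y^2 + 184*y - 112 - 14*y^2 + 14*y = -16*y^2 + 224*y - 768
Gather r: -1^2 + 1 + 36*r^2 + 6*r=36*r^2 + 6*r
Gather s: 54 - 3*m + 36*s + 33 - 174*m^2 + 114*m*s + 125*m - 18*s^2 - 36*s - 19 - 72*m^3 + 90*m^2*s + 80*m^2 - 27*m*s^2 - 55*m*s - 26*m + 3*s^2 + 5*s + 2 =-72*m^3 - 94*m^2 + 96*m + s^2*(-27*m - 15) + s*(90*m^2 + 59*m + 5) + 70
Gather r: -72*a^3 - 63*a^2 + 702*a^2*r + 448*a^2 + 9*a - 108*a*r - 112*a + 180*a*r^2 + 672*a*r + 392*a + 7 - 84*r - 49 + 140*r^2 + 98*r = -72*a^3 + 385*a^2 + 289*a + r^2*(180*a + 140) + r*(702*a^2 + 564*a + 14) - 42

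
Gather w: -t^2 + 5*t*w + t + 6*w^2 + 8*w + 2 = -t^2 + t + 6*w^2 + w*(5*t + 8) + 2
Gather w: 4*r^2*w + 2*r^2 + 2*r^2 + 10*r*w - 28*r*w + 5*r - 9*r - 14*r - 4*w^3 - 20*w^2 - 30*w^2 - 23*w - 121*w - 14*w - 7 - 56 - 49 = 4*r^2 - 18*r - 4*w^3 - 50*w^2 + w*(4*r^2 - 18*r - 158) - 112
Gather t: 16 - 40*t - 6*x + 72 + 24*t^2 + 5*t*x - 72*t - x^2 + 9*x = 24*t^2 + t*(5*x - 112) - x^2 + 3*x + 88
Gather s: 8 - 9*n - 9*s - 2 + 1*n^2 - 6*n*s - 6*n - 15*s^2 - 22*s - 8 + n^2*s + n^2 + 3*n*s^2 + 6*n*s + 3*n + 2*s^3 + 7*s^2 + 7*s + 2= 2*n^2 - 12*n + 2*s^3 + s^2*(3*n - 8) + s*(n^2 - 24)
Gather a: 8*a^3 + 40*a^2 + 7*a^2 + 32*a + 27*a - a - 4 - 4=8*a^3 + 47*a^2 + 58*a - 8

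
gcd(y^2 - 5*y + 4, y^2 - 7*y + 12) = y - 4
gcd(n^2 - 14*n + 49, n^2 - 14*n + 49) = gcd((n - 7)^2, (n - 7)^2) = n^2 - 14*n + 49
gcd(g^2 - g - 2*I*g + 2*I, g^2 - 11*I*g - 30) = 1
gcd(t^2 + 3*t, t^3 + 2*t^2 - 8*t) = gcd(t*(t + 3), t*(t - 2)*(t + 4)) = t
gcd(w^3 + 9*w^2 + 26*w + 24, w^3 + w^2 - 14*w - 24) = w^2 + 5*w + 6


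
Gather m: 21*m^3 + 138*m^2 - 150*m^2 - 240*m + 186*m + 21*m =21*m^3 - 12*m^2 - 33*m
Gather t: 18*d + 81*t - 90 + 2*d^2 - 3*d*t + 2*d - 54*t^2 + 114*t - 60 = 2*d^2 + 20*d - 54*t^2 + t*(195 - 3*d) - 150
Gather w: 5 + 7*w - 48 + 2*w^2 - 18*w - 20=2*w^2 - 11*w - 63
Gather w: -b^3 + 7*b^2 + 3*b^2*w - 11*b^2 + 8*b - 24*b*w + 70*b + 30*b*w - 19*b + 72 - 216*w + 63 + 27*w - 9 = -b^3 - 4*b^2 + 59*b + w*(3*b^2 + 6*b - 189) + 126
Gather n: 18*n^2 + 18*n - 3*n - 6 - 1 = 18*n^2 + 15*n - 7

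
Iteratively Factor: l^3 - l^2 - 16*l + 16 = (l - 1)*(l^2 - 16) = (l - 1)*(l + 4)*(l - 4)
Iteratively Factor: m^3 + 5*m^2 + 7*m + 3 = (m + 3)*(m^2 + 2*m + 1) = (m + 1)*(m + 3)*(m + 1)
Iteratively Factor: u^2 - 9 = (u + 3)*(u - 3)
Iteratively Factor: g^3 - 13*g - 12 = (g - 4)*(g^2 + 4*g + 3) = (g - 4)*(g + 3)*(g + 1)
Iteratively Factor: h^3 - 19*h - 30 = (h + 3)*(h^2 - 3*h - 10) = (h - 5)*(h + 3)*(h + 2)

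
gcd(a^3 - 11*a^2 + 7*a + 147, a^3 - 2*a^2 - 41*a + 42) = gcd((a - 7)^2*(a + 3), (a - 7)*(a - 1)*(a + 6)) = a - 7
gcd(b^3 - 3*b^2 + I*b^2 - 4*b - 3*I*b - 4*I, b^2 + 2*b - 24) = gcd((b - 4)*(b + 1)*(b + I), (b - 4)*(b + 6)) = b - 4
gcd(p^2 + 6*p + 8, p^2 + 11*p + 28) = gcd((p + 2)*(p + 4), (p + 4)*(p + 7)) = p + 4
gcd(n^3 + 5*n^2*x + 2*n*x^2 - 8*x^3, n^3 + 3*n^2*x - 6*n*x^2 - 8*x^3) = n + 4*x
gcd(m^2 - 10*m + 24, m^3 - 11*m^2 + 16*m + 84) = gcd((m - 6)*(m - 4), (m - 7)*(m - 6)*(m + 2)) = m - 6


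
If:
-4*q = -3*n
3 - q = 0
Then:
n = 4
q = 3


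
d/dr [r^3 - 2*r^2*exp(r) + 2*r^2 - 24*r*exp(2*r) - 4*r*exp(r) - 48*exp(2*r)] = -2*r^2*exp(r) + 3*r^2 - 48*r*exp(2*r) - 8*r*exp(r) + 4*r - 120*exp(2*r) - 4*exp(r)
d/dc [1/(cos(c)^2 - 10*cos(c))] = 2*(cos(c) - 5)*sin(c)/((cos(c) - 10)^2*cos(c)^2)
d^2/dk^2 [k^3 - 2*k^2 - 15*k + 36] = 6*k - 4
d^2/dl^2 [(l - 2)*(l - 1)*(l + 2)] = 6*l - 2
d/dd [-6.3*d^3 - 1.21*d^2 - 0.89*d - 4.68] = -18.9*d^2 - 2.42*d - 0.89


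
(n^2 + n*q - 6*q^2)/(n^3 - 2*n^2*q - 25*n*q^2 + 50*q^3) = (-n - 3*q)/(-n^2 + 25*q^2)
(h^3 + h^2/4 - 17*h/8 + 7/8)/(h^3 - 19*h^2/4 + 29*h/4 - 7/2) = (8*h^2 + 10*h - 7)/(2*(4*h^2 - 15*h + 14))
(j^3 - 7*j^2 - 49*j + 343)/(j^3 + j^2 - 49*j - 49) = (j - 7)/(j + 1)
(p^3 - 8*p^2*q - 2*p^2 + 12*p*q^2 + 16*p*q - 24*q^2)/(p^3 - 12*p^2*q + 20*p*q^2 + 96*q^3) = (p^2 - 2*p*q - 2*p + 4*q)/(p^2 - 6*p*q - 16*q^2)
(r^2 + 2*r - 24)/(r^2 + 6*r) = (r - 4)/r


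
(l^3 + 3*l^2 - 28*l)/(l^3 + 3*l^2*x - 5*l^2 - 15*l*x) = (l^2 + 3*l - 28)/(l^2 + 3*l*x - 5*l - 15*x)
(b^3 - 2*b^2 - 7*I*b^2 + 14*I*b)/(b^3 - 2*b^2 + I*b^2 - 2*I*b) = (b - 7*I)/(b + I)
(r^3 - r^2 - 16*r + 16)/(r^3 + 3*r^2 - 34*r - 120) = (r^2 - 5*r + 4)/(r^2 - r - 30)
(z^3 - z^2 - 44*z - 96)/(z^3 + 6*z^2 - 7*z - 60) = (z^2 - 5*z - 24)/(z^2 + 2*z - 15)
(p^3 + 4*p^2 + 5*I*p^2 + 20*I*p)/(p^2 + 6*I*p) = (p^2 + p*(4 + 5*I) + 20*I)/(p + 6*I)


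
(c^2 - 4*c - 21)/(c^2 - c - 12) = (c - 7)/(c - 4)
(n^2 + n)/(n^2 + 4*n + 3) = n/(n + 3)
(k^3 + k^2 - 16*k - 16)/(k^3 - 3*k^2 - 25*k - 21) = (k^2 - 16)/(k^2 - 4*k - 21)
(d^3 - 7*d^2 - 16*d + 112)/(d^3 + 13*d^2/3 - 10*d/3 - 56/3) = 3*(d^2 - 11*d + 28)/(3*d^2 + d - 14)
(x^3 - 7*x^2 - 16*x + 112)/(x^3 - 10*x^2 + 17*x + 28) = (x + 4)/(x + 1)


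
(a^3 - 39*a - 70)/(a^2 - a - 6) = (a^2 - 2*a - 35)/(a - 3)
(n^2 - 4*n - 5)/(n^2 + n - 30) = (n + 1)/(n + 6)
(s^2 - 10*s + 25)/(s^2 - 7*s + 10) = (s - 5)/(s - 2)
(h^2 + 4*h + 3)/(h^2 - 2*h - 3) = (h + 3)/(h - 3)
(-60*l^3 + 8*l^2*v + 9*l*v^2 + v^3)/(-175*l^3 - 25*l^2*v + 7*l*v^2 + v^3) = (-12*l^2 + 4*l*v + v^2)/(-35*l^2 + 2*l*v + v^2)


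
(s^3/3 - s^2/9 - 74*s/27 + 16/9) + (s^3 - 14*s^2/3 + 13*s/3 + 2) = 4*s^3/3 - 43*s^2/9 + 43*s/27 + 34/9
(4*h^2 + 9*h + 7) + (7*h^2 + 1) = 11*h^2 + 9*h + 8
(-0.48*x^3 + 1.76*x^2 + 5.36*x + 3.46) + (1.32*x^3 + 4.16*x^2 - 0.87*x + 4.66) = 0.84*x^3 + 5.92*x^2 + 4.49*x + 8.12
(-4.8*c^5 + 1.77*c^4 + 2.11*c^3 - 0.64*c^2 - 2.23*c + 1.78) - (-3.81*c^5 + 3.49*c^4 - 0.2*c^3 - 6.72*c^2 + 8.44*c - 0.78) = -0.99*c^5 - 1.72*c^4 + 2.31*c^3 + 6.08*c^2 - 10.67*c + 2.56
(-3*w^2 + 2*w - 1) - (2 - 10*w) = -3*w^2 + 12*w - 3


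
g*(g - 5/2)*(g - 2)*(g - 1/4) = g^4 - 19*g^3/4 + 49*g^2/8 - 5*g/4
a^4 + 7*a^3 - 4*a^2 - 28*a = a*(a - 2)*(a + 2)*(a + 7)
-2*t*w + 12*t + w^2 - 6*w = (-2*t + w)*(w - 6)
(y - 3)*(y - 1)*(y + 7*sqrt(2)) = y^3 - 4*y^2 + 7*sqrt(2)*y^2 - 28*sqrt(2)*y + 3*y + 21*sqrt(2)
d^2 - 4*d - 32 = (d - 8)*(d + 4)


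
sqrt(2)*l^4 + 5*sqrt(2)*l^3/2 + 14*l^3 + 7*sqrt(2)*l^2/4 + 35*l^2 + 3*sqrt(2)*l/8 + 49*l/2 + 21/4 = (l + 1/2)*(l + 3/2)*(l + 7*sqrt(2))*(sqrt(2)*l + sqrt(2)/2)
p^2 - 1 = (p - 1)*(p + 1)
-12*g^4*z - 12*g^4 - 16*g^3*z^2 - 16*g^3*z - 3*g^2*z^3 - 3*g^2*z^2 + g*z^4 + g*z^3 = (-6*g + z)*(g + z)*(2*g + z)*(g*z + g)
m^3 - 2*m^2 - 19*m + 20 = (m - 5)*(m - 1)*(m + 4)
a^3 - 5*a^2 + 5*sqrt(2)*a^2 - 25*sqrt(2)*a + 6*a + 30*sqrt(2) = (a - 3)*(a - 2)*(a + 5*sqrt(2))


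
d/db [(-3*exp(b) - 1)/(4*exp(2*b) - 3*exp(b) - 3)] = ((3*exp(b) + 1)*(8*exp(b) - 3) - 12*exp(2*b) + 9*exp(b) + 9)*exp(b)/(-4*exp(2*b) + 3*exp(b) + 3)^2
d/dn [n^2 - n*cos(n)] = n*sin(n) + 2*n - cos(n)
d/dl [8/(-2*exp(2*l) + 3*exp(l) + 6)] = (32*exp(l) - 24)*exp(l)/(-2*exp(2*l) + 3*exp(l) + 6)^2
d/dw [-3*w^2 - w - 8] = -6*w - 1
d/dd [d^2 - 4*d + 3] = 2*d - 4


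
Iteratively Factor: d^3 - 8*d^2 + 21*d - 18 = (d - 3)*(d^2 - 5*d + 6) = (d - 3)*(d - 2)*(d - 3)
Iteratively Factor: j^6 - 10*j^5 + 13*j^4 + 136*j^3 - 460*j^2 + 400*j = (j - 2)*(j^5 - 8*j^4 - 3*j^3 + 130*j^2 - 200*j) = (j - 2)*(j + 4)*(j^4 - 12*j^3 + 45*j^2 - 50*j) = (j - 2)^2*(j + 4)*(j^3 - 10*j^2 + 25*j) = (j - 5)*(j - 2)^2*(j + 4)*(j^2 - 5*j) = j*(j - 5)*(j - 2)^2*(j + 4)*(j - 5)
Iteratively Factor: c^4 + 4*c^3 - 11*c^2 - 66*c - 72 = (c + 2)*(c^3 + 2*c^2 - 15*c - 36) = (c - 4)*(c + 2)*(c^2 + 6*c + 9) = (c - 4)*(c + 2)*(c + 3)*(c + 3)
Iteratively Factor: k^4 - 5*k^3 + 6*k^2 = (k - 2)*(k^3 - 3*k^2) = (k - 3)*(k - 2)*(k^2) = k*(k - 3)*(k - 2)*(k)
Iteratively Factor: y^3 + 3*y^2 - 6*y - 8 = (y + 4)*(y^2 - y - 2) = (y - 2)*(y + 4)*(y + 1)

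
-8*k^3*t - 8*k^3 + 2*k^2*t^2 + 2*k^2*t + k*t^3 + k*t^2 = (-2*k + t)*(4*k + t)*(k*t + k)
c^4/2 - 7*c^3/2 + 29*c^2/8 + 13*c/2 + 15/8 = (c/2 + 1/4)*(c - 5)*(c - 3)*(c + 1/2)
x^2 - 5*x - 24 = (x - 8)*(x + 3)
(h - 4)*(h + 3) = h^2 - h - 12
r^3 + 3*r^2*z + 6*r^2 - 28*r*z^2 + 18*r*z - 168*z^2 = (r + 6)*(r - 4*z)*(r + 7*z)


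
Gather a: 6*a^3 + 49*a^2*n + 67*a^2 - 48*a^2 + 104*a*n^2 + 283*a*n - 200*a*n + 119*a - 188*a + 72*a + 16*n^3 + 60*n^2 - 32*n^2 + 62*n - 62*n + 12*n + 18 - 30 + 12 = 6*a^3 + a^2*(49*n + 19) + a*(104*n^2 + 83*n + 3) + 16*n^3 + 28*n^2 + 12*n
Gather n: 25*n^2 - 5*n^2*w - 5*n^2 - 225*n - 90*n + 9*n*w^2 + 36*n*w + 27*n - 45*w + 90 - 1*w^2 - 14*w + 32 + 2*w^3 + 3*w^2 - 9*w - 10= n^2*(20 - 5*w) + n*(9*w^2 + 36*w - 288) + 2*w^3 + 2*w^2 - 68*w + 112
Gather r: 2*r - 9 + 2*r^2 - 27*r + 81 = 2*r^2 - 25*r + 72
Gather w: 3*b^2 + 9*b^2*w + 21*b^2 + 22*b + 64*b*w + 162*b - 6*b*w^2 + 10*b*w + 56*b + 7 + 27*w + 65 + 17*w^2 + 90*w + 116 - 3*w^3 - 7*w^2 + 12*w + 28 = 24*b^2 + 240*b - 3*w^3 + w^2*(10 - 6*b) + w*(9*b^2 + 74*b + 129) + 216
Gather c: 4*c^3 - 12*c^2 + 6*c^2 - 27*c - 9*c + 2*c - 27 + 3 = 4*c^3 - 6*c^2 - 34*c - 24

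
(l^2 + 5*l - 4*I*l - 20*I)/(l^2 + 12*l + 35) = (l - 4*I)/(l + 7)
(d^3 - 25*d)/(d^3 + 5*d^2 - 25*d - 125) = d/(d + 5)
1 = 1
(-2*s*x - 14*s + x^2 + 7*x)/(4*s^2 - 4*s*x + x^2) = (x + 7)/(-2*s + x)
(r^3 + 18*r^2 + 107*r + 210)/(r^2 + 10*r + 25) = (r^2 + 13*r + 42)/(r + 5)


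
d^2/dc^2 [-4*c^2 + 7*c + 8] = -8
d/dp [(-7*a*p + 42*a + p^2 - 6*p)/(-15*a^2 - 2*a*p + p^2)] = (-2*(a - p)*(7*a*p - 42*a - p^2 + 6*p) + (7*a - 2*p + 6)*(15*a^2 + 2*a*p - p^2))/(15*a^2 + 2*a*p - p^2)^2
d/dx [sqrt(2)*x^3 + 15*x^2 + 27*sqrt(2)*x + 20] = 3*sqrt(2)*x^2 + 30*x + 27*sqrt(2)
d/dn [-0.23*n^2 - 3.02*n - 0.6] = -0.46*n - 3.02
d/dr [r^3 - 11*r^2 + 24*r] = 3*r^2 - 22*r + 24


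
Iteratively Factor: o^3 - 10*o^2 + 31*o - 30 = (o - 2)*(o^2 - 8*o + 15) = (o - 3)*(o - 2)*(o - 5)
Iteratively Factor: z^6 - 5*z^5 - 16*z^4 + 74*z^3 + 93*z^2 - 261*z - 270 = (z + 2)*(z^5 - 7*z^4 - 2*z^3 + 78*z^2 - 63*z - 135) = (z + 2)*(z + 3)*(z^4 - 10*z^3 + 28*z^2 - 6*z - 45) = (z - 5)*(z + 2)*(z + 3)*(z^3 - 5*z^2 + 3*z + 9) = (z - 5)*(z + 1)*(z + 2)*(z + 3)*(z^2 - 6*z + 9) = (z - 5)*(z - 3)*(z + 1)*(z + 2)*(z + 3)*(z - 3)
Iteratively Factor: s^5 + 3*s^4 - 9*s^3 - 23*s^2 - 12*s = (s - 3)*(s^4 + 6*s^3 + 9*s^2 + 4*s) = (s - 3)*(s + 1)*(s^3 + 5*s^2 + 4*s) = (s - 3)*(s + 1)^2*(s^2 + 4*s) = s*(s - 3)*(s + 1)^2*(s + 4)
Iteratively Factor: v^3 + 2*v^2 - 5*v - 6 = (v + 3)*(v^2 - v - 2) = (v - 2)*(v + 3)*(v + 1)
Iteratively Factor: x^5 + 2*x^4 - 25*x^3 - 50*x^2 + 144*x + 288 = (x + 4)*(x^4 - 2*x^3 - 17*x^2 + 18*x + 72) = (x - 4)*(x + 4)*(x^3 + 2*x^2 - 9*x - 18) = (x - 4)*(x + 3)*(x + 4)*(x^2 - x - 6) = (x - 4)*(x + 2)*(x + 3)*(x + 4)*(x - 3)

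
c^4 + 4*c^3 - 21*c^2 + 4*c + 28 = (c - 2)^2*(c + 1)*(c + 7)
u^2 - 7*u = u*(u - 7)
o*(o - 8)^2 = o^3 - 16*o^2 + 64*o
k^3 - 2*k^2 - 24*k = k*(k - 6)*(k + 4)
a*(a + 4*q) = a^2 + 4*a*q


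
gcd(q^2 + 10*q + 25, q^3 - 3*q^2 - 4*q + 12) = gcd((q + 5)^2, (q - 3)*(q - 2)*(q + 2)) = 1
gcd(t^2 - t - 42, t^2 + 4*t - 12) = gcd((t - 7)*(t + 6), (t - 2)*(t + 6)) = t + 6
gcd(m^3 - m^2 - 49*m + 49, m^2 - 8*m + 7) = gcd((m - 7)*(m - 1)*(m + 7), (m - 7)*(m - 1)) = m^2 - 8*m + 7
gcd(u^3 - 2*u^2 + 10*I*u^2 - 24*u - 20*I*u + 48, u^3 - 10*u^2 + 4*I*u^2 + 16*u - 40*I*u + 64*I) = u^2 + u*(-2 + 4*I) - 8*I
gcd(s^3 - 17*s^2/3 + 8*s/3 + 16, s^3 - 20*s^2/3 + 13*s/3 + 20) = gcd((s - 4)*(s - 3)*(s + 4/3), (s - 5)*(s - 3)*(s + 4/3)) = s^2 - 5*s/3 - 4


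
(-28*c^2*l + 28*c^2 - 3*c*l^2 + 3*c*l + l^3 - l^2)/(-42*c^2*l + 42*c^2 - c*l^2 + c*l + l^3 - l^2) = (4*c + l)/(6*c + l)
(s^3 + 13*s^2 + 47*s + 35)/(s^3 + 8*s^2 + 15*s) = (s^2 + 8*s + 7)/(s*(s + 3))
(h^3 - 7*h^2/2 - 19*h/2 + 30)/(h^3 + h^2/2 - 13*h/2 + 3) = (2*h^2 - 13*h + 20)/(2*h^2 - 5*h + 2)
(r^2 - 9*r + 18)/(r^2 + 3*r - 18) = (r - 6)/(r + 6)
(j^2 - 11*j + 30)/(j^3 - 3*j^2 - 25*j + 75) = (j - 6)/(j^2 + 2*j - 15)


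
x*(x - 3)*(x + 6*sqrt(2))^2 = x^4 - 3*x^3 + 12*sqrt(2)*x^3 - 36*sqrt(2)*x^2 + 72*x^2 - 216*x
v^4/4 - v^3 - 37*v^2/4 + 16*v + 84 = (v/4 + 1)*(v - 7)*(v - 4)*(v + 3)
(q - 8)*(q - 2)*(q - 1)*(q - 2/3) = q^4 - 35*q^3/3 + 100*q^2/3 - 100*q/3 + 32/3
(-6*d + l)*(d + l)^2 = -6*d^3 - 11*d^2*l - 4*d*l^2 + l^3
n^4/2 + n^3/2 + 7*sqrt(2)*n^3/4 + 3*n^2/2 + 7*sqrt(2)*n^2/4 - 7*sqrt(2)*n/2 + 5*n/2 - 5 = (n/2 + 1)*(n - 1)*(n + sqrt(2))*(n + 5*sqrt(2)/2)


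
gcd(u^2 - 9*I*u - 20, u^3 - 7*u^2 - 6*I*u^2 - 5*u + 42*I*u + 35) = u - 5*I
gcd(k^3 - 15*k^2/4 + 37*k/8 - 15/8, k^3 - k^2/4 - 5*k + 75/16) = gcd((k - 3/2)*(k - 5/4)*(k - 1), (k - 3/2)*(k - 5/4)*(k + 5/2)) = k^2 - 11*k/4 + 15/8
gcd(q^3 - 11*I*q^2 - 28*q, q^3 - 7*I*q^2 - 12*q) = q^2 - 4*I*q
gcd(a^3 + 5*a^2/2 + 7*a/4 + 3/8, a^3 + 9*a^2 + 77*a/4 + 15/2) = a + 1/2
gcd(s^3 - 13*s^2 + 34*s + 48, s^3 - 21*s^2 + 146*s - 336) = s^2 - 14*s + 48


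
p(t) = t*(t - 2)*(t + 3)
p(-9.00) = -594.00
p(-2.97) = 0.44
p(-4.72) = -54.56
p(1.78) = -1.87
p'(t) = t*(t - 2) + t*(t + 3) + (t - 2)*(t + 3) = 3*t^2 + 2*t - 6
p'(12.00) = 450.00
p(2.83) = 13.69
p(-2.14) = 7.62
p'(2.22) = 13.23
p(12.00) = 1800.00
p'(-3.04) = 15.64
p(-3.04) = -0.61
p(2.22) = 2.55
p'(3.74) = 43.44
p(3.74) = 43.86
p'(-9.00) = 219.00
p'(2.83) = 23.69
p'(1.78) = 7.07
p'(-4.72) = 51.40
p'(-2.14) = 3.46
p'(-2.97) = 14.52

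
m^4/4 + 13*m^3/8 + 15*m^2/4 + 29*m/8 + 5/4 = (m/2 + 1/2)*(m/2 + 1)*(m + 1)*(m + 5/2)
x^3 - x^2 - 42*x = x*(x - 7)*(x + 6)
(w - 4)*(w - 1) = w^2 - 5*w + 4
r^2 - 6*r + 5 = (r - 5)*(r - 1)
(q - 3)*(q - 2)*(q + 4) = q^3 - q^2 - 14*q + 24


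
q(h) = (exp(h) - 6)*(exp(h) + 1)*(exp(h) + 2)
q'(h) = (exp(h) - 6)*(exp(h) + 1)*exp(h) + (exp(h) - 6)*(exp(h) + 2)*exp(h) + (exp(h) + 1)*(exp(h) + 2)*exp(h)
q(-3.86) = -12.34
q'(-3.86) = -0.34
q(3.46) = 28650.93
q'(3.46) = 90043.89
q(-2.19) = -13.83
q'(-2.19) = -1.86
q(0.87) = -53.68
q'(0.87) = -31.58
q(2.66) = 2068.04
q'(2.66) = 7310.75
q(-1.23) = -16.91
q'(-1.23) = -5.11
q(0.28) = -36.11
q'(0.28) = -24.73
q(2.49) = 1113.20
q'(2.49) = 4197.99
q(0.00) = -30.00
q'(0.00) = -19.00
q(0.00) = -30.00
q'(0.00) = -19.00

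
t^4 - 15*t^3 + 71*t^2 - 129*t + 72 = (t - 8)*(t - 3)^2*(t - 1)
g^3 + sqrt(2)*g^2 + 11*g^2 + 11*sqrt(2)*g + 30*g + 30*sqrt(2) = (g + 5)*(g + 6)*(g + sqrt(2))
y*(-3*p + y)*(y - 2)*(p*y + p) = -3*p^2*y^3 + 3*p^2*y^2 + 6*p^2*y + p*y^4 - p*y^3 - 2*p*y^2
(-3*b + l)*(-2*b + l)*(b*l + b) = 6*b^3*l + 6*b^3 - 5*b^2*l^2 - 5*b^2*l + b*l^3 + b*l^2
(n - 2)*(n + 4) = n^2 + 2*n - 8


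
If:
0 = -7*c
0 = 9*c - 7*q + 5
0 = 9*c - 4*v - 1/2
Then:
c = 0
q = 5/7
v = -1/8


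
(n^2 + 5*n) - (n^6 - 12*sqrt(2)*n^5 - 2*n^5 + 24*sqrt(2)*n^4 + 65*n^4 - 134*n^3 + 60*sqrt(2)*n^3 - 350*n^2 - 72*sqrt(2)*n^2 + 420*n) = -n^6 + 2*n^5 + 12*sqrt(2)*n^5 - 65*n^4 - 24*sqrt(2)*n^4 - 60*sqrt(2)*n^3 + 134*n^3 + 72*sqrt(2)*n^2 + 351*n^2 - 415*n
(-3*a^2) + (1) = 1 - 3*a^2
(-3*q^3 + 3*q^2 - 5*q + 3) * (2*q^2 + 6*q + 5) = -6*q^5 - 12*q^4 - 7*q^3 - 9*q^2 - 7*q + 15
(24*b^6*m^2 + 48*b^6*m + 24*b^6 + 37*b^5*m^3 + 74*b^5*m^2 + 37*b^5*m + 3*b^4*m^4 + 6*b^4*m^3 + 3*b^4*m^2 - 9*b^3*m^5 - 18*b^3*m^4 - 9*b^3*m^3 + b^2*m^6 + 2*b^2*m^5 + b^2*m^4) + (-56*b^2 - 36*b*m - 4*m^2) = 24*b^6*m^2 + 48*b^6*m + 24*b^6 + 37*b^5*m^3 + 74*b^5*m^2 + 37*b^5*m + 3*b^4*m^4 + 6*b^4*m^3 + 3*b^4*m^2 - 9*b^3*m^5 - 18*b^3*m^4 - 9*b^3*m^3 + b^2*m^6 + 2*b^2*m^5 + b^2*m^4 - 56*b^2 - 36*b*m - 4*m^2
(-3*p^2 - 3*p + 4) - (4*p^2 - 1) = -7*p^2 - 3*p + 5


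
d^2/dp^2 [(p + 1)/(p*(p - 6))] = 2*(p^3 + 3*p^2 - 18*p + 36)/(p^3*(p^3 - 18*p^2 + 108*p - 216))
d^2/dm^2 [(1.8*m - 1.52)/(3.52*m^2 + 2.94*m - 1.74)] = ((0.116800000000001 - 38.016*m)*(3.52*m^2 + 2.94*m - 1.74) + (1.8*m - 1.52)*(7.04*m + 2.94)*(14.08*m + 5.88))/(3.52*m^2 + 2.94*m - 1.74)^3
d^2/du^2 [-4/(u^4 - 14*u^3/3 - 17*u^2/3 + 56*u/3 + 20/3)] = 24*((18*u^2 - 42*u - 17)*(3*u^4 - 14*u^3 - 17*u^2 + 56*u + 20) - 4*(6*u^3 - 21*u^2 - 17*u + 28)^2)/(3*u^4 - 14*u^3 - 17*u^2 + 56*u + 20)^3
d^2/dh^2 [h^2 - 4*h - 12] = 2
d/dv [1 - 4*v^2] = -8*v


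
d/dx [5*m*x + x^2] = 5*m + 2*x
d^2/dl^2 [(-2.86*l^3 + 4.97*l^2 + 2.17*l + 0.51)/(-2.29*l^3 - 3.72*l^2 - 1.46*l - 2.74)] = (5.6843418860808e-14*l^7 - 100.85389*l^6 - 125.650926*l^5 - 258.652752*l^4 + 329.401024*l^3 + 483.410436*l^2 + 264.121476*l - 49.041384)/(12.008989*l^9 + 58.524156*l^8 + 118.038966*l^7 + 169.210038*l^6 + 215.305356*l^5 + 192.5058*l^4 + 143.978276*l^3 + 101.306568*l^2 + 32.883288*l + 20.570824)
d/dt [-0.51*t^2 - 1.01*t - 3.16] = -1.02*t - 1.01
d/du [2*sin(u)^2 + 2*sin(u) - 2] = 2*sin(2*u) + 2*cos(u)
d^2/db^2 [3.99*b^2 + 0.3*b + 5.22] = 7.98000000000000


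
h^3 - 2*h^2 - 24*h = h*(h - 6)*(h + 4)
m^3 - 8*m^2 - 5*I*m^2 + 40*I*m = m*(m - 8)*(m - 5*I)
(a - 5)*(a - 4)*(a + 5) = a^3 - 4*a^2 - 25*a + 100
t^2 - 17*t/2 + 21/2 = (t - 7)*(t - 3/2)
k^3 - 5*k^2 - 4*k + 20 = (k - 5)*(k - 2)*(k + 2)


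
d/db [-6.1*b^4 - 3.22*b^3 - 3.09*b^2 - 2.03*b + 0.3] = -24.4*b^3 - 9.66*b^2 - 6.18*b - 2.03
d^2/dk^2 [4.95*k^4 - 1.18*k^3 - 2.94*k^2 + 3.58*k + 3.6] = 59.4*k^2 - 7.08*k - 5.88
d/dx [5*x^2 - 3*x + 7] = 10*x - 3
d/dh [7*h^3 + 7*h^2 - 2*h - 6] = 21*h^2 + 14*h - 2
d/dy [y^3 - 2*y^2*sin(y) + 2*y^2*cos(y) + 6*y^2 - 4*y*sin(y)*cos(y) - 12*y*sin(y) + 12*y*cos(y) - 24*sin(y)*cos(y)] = -2*sqrt(2)*y^2*sin(y + pi/4) + 3*y^2 - 16*y*sin(y) - 8*y*cos(y) - 4*y*cos(2*y) + 12*y - 2*sin(2*y) - 24*cos(2*y) + 12*sqrt(2)*cos(y + pi/4)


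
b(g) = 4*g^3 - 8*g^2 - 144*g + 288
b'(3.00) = -84.00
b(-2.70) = 539.75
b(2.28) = -34.50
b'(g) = 12*g^2 - 16*g - 144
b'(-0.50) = -133.00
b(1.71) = 38.37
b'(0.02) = -144.32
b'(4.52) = 28.84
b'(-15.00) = 2796.00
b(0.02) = 285.12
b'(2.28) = -118.10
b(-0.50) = 357.50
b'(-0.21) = -140.11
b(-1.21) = 443.44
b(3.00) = -108.00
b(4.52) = -156.94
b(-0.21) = 317.85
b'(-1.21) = -107.07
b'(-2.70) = -13.32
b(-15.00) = -12852.00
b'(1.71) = -136.27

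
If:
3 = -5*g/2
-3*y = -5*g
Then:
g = -6/5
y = -2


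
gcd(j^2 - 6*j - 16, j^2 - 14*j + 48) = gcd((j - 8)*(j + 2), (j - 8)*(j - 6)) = j - 8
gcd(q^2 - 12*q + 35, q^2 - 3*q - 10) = q - 5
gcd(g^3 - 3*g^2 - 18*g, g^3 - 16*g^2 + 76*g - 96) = g - 6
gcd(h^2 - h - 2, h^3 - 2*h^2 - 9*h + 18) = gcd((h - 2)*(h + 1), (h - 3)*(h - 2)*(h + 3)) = h - 2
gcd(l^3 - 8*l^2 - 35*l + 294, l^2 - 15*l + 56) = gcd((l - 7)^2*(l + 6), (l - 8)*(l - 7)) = l - 7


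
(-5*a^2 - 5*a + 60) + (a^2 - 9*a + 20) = -4*a^2 - 14*a + 80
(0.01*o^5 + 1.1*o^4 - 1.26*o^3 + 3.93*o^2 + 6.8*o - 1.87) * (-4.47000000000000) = -0.0447*o^5 - 4.917*o^4 + 5.6322*o^3 - 17.5671*o^2 - 30.396*o + 8.3589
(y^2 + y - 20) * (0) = 0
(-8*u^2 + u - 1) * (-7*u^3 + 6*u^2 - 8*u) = 56*u^5 - 55*u^4 + 77*u^3 - 14*u^2 + 8*u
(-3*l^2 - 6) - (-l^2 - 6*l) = -2*l^2 + 6*l - 6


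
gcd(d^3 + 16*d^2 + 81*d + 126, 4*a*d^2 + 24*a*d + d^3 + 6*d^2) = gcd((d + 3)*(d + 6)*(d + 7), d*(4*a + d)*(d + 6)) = d + 6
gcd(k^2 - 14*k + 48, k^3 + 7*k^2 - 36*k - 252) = k - 6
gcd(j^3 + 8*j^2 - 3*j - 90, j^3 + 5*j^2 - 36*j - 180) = j^2 + 11*j + 30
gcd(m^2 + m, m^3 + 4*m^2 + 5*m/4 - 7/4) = m + 1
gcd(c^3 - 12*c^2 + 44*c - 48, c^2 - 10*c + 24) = c^2 - 10*c + 24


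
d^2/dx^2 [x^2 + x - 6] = 2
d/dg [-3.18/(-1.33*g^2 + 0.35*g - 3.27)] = (1.113 - 8.4588*g)/(1.33*g^2 - 0.35*g + 3.27)^2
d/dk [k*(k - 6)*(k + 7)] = 3*k^2 + 2*k - 42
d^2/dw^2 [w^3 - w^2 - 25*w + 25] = 6*w - 2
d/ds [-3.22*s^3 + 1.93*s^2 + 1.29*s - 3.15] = -9.66*s^2 + 3.86*s + 1.29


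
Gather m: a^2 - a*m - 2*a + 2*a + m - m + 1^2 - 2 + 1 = a^2 - a*m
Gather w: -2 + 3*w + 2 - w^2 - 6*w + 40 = -w^2 - 3*w + 40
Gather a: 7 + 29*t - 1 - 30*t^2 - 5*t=-30*t^2 + 24*t + 6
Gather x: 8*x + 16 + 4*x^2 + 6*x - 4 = 4*x^2 + 14*x + 12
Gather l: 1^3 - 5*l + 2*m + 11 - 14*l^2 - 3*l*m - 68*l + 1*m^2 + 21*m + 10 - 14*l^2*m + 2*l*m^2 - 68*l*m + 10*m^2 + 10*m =l^2*(-14*m - 14) + l*(2*m^2 - 71*m - 73) + 11*m^2 + 33*m + 22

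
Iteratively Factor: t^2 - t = (t)*(t - 1)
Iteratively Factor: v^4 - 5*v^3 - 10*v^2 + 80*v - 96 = (v - 2)*(v^3 - 3*v^2 - 16*v + 48) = (v - 2)*(v + 4)*(v^2 - 7*v + 12) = (v - 3)*(v - 2)*(v + 4)*(v - 4)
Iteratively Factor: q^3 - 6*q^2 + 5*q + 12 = (q - 4)*(q^2 - 2*q - 3) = (q - 4)*(q - 3)*(q + 1)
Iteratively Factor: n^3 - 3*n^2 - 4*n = (n - 4)*(n^2 + n) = n*(n - 4)*(n + 1)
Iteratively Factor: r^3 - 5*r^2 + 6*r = (r)*(r^2 - 5*r + 6) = r*(r - 3)*(r - 2)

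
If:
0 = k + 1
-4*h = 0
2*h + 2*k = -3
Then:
No Solution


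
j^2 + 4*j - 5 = (j - 1)*(j + 5)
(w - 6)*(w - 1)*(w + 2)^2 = w^4 - 3*w^3 - 18*w^2 - 4*w + 24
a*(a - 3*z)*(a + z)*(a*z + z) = a^4*z - 2*a^3*z^2 + a^3*z - 3*a^2*z^3 - 2*a^2*z^2 - 3*a*z^3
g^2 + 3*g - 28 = (g - 4)*(g + 7)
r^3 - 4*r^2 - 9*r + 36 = (r - 4)*(r - 3)*(r + 3)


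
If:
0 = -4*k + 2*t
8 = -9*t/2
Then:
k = -8/9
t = -16/9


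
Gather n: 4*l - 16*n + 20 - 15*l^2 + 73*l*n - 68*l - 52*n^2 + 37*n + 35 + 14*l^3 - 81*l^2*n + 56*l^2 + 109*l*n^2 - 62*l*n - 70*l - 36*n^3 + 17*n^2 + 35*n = 14*l^3 + 41*l^2 - 134*l - 36*n^3 + n^2*(109*l - 35) + n*(-81*l^2 + 11*l + 56) + 55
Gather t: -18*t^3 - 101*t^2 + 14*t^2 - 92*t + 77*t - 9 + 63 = -18*t^3 - 87*t^2 - 15*t + 54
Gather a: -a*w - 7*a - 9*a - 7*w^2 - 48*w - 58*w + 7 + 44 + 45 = a*(-w - 16) - 7*w^2 - 106*w + 96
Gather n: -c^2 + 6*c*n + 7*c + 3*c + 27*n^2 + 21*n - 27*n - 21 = -c^2 + 10*c + 27*n^2 + n*(6*c - 6) - 21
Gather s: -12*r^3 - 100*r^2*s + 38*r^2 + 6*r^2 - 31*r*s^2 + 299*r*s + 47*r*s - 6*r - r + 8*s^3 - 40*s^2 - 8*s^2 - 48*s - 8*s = -12*r^3 + 44*r^2 - 7*r + 8*s^3 + s^2*(-31*r - 48) + s*(-100*r^2 + 346*r - 56)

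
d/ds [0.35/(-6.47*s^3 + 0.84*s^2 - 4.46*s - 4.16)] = (6.7935*s^2 - 0.588*s + 1.561)/(6.47*s^3 - 0.84*s^2 + 4.46*s + 4.16)^2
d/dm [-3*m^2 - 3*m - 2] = -6*m - 3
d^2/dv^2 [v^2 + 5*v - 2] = 2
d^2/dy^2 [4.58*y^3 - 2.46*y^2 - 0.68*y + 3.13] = 27.48*y - 4.92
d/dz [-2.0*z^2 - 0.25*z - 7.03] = -4.0*z - 0.25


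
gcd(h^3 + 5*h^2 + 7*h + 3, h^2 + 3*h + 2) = h + 1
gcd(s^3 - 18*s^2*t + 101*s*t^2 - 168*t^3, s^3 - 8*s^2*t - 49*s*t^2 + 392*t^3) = s^2 - 15*s*t + 56*t^2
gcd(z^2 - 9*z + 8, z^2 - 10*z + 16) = z - 8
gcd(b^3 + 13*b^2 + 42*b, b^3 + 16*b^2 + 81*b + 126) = b^2 + 13*b + 42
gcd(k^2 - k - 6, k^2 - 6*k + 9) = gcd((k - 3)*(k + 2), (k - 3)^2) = k - 3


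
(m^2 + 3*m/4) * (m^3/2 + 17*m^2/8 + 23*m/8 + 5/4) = m^5/2 + 5*m^4/2 + 143*m^3/32 + 109*m^2/32 + 15*m/16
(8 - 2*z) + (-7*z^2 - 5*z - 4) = -7*z^2 - 7*z + 4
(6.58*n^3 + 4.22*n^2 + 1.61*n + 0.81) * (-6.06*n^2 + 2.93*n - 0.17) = -39.8748*n^5 - 6.29379999999999*n^4 + 1.4894*n^3 - 0.908699999999999*n^2 + 2.0996*n - 0.1377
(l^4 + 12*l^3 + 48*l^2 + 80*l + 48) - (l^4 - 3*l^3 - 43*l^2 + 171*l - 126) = 15*l^3 + 91*l^2 - 91*l + 174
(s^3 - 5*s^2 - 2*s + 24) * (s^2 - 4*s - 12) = s^5 - 9*s^4 + 6*s^3 + 92*s^2 - 72*s - 288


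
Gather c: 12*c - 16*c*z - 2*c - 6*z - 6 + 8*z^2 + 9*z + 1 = c*(10 - 16*z) + 8*z^2 + 3*z - 5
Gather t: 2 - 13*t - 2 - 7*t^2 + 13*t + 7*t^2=0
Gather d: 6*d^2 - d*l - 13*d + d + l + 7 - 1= 6*d^2 + d*(-l - 12) + l + 6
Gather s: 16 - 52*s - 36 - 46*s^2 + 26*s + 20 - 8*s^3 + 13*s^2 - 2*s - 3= -8*s^3 - 33*s^2 - 28*s - 3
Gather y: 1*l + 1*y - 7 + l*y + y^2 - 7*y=l + y^2 + y*(l - 6) - 7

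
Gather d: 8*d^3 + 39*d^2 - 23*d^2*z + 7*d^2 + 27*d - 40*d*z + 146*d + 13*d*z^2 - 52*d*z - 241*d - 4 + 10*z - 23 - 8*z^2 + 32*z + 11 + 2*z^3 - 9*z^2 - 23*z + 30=8*d^3 + d^2*(46 - 23*z) + d*(13*z^2 - 92*z - 68) + 2*z^3 - 17*z^2 + 19*z + 14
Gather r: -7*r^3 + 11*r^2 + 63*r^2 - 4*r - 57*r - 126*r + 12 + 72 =-7*r^3 + 74*r^2 - 187*r + 84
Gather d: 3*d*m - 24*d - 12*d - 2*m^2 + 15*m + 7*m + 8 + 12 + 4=d*(3*m - 36) - 2*m^2 + 22*m + 24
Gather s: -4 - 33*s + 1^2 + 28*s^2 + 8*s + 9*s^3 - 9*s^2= 9*s^3 + 19*s^2 - 25*s - 3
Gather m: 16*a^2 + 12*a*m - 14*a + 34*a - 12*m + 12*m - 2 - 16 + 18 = 16*a^2 + 12*a*m + 20*a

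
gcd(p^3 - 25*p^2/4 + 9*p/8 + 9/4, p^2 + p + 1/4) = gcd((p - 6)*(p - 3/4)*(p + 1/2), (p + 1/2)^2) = p + 1/2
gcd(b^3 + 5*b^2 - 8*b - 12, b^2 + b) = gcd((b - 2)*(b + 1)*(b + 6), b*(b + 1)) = b + 1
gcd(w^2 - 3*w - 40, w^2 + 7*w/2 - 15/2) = w + 5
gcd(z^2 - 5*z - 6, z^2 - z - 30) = z - 6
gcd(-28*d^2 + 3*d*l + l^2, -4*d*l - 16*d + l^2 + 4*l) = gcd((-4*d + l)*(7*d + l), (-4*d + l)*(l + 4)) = 4*d - l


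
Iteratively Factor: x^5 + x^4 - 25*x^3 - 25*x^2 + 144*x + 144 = (x + 3)*(x^4 - 2*x^3 - 19*x^2 + 32*x + 48) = (x + 3)*(x + 4)*(x^3 - 6*x^2 + 5*x + 12) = (x - 4)*(x + 3)*(x + 4)*(x^2 - 2*x - 3) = (x - 4)*(x - 3)*(x + 3)*(x + 4)*(x + 1)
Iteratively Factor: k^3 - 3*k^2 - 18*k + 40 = (k - 2)*(k^2 - k - 20) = (k - 5)*(k - 2)*(k + 4)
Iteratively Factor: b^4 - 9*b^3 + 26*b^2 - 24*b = (b)*(b^3 - 9*b^2 + 26*b - 24) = b*(b - 4)*(b^2 - 5*b + 6) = b*(b - 4)*(b - 2)*(b - 3)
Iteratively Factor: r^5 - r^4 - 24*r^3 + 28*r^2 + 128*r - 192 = (r + 4)*(r^4 - 5*r^3 - 4*r^2 + 44*r - 48) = (r - 4)*(r + 4)*(r^3 - r^2 - 8*r + 12) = (r - 4)*(r + 3)*(r + 4)*(r^2 - 4*r + 4) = (r - 4)*(r - 2)*(r + 3)*(r + 4)*(r - 2)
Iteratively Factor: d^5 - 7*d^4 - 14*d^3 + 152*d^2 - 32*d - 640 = (d - 4)*(d^4 - 3*d^3 - 26*d^2 + 48*d + 160) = (d - 5)*(d - 4)*(d^3 + 2*d^2 - 16*d - 32) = (d - 5)*(d - 4)*(d + 4)*(d^2 - 2*d - 8) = (d - 5)*(d - 4)^2*(d + 4)*(d + 2)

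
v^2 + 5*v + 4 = (v + 1)*(v + 4)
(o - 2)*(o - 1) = o^2 - 3*o + 2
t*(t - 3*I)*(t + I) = t^3 - 2*I*t^2 + 3*t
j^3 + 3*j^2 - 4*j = j*(j - 1)*(j + 4)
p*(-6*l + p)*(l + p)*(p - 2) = -6*l^2*p^2 + 12*l^2*p - 5*l*p^3 + 10*l*p^2 + p^4 - 2*p^3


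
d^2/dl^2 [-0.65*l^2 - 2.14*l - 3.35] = -1.30000000000000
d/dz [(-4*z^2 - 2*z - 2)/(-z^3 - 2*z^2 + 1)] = 2*(-z*(3*z + 4)*(2*z^2 + z + 1) + (4*z + 1)*(z^3 + 2*z^2 - 1))/(z^3 + 2*z^2 - 1)^2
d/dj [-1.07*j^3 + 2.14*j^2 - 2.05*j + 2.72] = -3.21*j^2 + 4.28*j - 2.05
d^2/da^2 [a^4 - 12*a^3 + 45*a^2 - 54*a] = 12*a^2 - 72*a + 90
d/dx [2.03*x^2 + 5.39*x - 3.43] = 4.06*x + 5.39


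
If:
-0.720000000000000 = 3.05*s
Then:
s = -0.24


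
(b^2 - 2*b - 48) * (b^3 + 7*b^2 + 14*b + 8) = b^5 + 5*b^4 - 48*b^3 - 356*b^2 - 688*b - 384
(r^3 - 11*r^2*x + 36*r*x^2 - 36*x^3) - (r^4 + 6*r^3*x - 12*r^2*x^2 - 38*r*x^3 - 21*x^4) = -r^4 - 6*r^3*x + r^3 + 12*r^2*x^2 - 11*r^2*x + 38*r*x^3 + 36*r*x^2 + 21*x^4 - 36*x^3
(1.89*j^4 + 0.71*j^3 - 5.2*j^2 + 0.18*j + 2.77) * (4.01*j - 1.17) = 7.5789*j^5 + 0.6358*j^4 - 21.6827*j^3 + 6.8058*j^2 + 10.8971*j - 3.2409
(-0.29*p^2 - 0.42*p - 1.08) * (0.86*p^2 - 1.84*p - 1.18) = -0.2494*p^4 + 0.1724*p^3 + 0.1862*p^2 + 2.4828*p + 1.2744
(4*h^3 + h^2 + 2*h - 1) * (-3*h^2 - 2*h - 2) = -12*h^5 - 11*h^4 - 16*h^3 - 3*h^2 - 2*h + 2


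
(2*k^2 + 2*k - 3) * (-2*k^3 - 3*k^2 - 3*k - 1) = -4*k^5 - 10*k^4 - 6*k^3 + k^2 + 7*k + 3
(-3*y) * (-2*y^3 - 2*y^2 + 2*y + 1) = 6*y^4 + 6*y^3 - 6*y^2 - 3*y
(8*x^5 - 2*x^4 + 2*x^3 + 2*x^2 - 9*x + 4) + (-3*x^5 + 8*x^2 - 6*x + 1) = 5*x^5 - 2*x^4 + 2*x^3 + 10*x^2 - 15*x + 5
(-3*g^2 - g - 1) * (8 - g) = 3*g^3 - 23*g^2 - 7*g - 8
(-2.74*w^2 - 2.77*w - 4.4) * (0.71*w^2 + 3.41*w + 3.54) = -1.9454*w^4 - 11.3101*w^3 - 22.2693*w^2 - 24.8098*w - 15.576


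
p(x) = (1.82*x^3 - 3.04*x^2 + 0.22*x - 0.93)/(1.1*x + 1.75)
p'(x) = (5.46*x^2 - 6.08*x + 0.22)/(1.1*x + 1.75) - 1.1*(1.82*x^3 - 3.04*x^2 + 0.22*x - 0.93)/(1.1*x + 1.75)^2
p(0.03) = -0.52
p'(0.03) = 0.34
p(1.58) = -0.28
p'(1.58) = 1.31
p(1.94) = 0.35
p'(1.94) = 2.21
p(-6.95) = 128.97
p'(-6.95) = -27.88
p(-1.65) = 273.00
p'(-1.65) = 4233.60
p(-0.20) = -0.73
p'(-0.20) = 1.60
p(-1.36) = -45.00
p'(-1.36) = 268.06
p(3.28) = 5.84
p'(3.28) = 6.08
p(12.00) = 181.20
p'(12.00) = 34.39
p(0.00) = -0.53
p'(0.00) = 0.46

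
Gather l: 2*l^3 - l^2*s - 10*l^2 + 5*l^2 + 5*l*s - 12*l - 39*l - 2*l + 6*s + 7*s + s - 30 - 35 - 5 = 2*l^3 + l^2*(-s - 5) + l*(5*s - 53) + 14*s - 70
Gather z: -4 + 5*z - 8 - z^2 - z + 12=-z^2 + 4*z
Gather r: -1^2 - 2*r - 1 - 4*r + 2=-6*r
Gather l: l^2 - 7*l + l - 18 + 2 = l^2 - 6*l - 16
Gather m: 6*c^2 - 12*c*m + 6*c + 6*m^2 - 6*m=6*c^2 + 6*c + 6*m^2 + m*(-12*c - 6)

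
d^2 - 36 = (d - 6)*(d + 6)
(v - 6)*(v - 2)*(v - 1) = v^3 - 9*v^2 + 20*v - 12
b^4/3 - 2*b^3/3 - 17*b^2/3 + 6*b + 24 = (b/3 + 1)*(b - 4)*(b - 3)*(b + 2)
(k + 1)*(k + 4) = k^2 + 5*k + 4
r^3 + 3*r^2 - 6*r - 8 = (r - 2)*(r + 1)*(r + 4)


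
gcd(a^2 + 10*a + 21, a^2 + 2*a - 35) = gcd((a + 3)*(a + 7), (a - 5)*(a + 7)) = a + 7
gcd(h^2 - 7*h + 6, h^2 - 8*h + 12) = h - 6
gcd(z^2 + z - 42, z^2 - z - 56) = z + 7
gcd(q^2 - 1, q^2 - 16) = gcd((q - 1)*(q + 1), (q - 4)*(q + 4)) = 1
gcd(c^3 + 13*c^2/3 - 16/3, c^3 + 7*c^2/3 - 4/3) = 1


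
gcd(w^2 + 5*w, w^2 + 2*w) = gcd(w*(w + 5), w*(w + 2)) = w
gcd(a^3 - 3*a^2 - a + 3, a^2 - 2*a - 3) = a^2 - 2*a - 3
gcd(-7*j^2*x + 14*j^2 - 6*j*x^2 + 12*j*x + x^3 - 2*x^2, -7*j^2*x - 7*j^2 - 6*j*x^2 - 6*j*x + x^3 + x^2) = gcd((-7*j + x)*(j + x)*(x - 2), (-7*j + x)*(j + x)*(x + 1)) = -7*j^2 - 6*j*x + x^2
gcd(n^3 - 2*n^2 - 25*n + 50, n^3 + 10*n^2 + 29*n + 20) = n + 5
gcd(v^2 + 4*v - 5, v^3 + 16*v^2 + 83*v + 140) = v + 5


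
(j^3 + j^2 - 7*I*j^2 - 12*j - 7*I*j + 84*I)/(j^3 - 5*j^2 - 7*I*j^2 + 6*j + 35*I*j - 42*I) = (j + 4)/(j - 2)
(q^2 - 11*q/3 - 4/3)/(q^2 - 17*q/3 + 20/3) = (3*q + 1)/(3*q - 5)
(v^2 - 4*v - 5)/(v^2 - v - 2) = (v - 5)/(v - 2)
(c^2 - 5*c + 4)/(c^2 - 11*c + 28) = (c - 1)/(c - 7)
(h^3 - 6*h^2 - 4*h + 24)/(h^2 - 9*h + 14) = (h^2 - 4*h - 12)/(h - 7)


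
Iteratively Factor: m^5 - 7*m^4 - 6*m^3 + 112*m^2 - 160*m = (m - 2)*(m^4 - 5*m^3 - 16*m^2 + 80*m) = m*(m - 2)*(m^3 - 5*m^2 - 16*m + 80) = m*(m - 4)*(m - 2)*(m^2 - m - 20) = m*(m - 5)*(m - 4)*(m - 2)*(m + 4)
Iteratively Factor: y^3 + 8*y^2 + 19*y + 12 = (y + 3)*(y^2 + 5*y + 4) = (y + 1)*(y + 3)*(y + 4)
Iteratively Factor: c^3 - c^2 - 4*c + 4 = (c - 1)*(c^2 - 4) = (c - 1)*(c + 2)*(c - 2)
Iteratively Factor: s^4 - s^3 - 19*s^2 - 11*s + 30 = (s - 5)*(s^3 + 4*s^2 + s - 6) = (s - 5)*(s + 3)*(s^2 + s - 2) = (s - 5)*(s + 2)*(s + 3)*(s - 1)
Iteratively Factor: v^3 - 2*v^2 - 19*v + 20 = (v - 1)*(v^2 - v - 20) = (v - 5)*(v - 1)*(v + 4)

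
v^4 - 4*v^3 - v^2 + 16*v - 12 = (v - 3)*(v - 2)*(v - 1)*(v + 2)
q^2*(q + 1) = q^3 + q^2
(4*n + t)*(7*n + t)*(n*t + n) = 28*n^3*t + 28*n^3 + 11*n^2*t^2 + 11*n^2*t + n*t^3 + n*t^2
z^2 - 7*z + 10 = (z - 5)*(z - 2)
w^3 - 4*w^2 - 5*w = w*(w - 5)*(w + 1)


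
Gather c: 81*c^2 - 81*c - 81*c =81*c^2 - 162*c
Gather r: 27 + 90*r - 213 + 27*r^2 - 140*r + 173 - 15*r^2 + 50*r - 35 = 12*r^2 - 48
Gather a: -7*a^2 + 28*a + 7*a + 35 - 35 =-7*a^2 + 35*a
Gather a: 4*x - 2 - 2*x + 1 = 2*x - 1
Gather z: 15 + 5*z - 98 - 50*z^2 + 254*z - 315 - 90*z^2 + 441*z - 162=-140*z^2 + 700*z - 560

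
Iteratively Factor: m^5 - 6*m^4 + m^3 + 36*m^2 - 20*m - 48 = (m - 4)*(m^4 - 2*m^3 - 7*m^2 + 8*m + 12) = (m - 4)*(m - 2)*(m^3 - 7*m - 6) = (m - 4)*(m - 3)*(m - 2)*(m^2 + 3*m + 2) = (m - 4)*(m - 3)*(m - 2)*(m + 2)*(m + 1)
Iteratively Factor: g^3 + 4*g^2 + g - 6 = (g + 3)*(g^2 + g - 2) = (g - 1)*(g + 3)*(g + 2)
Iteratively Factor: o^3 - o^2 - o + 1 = (o - 1)*(o^2 - 1) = (o - 1)^2*(o + 1)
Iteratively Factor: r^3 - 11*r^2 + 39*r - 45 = (r - 3)*(r^2 - 8*r + 15) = (r - 3)^2*(r - 5)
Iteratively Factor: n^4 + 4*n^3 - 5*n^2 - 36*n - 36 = (n + 3)*(n^3 + n^2 - 8*n - 12) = (n + 2)*(n + 3)*(n^2 - n - 6) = (n - 3)*(n + 2)*(n + 3)*(n + 2)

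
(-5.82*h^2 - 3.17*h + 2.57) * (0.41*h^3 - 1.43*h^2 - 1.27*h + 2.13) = -2.3862*h^5 + 7.0229*h^4 + 12.9782*h^3 - 12.0458*h^2 - 10.016*h + 5.4741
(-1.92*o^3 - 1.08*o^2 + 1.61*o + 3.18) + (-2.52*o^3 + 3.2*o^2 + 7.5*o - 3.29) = -4.44*o^3 + 2.12*o^2 + 9.11*o - 0.11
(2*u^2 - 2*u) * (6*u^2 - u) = 12*u^4 - 14*u^3 + 2*u^2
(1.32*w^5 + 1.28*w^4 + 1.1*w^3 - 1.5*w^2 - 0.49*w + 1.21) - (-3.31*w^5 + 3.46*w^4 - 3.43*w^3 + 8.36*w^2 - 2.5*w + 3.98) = 4.63*w^5 - 2.18*w^4 + 4.53*w^3 - 9.86*w^2 + 2.01*w - 2.77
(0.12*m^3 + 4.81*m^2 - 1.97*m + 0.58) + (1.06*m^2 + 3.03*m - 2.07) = 0.12*m^3 + 5.87*m^2 + 1.06*m - 1.49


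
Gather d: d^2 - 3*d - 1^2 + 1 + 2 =d^2 - 3*d + 2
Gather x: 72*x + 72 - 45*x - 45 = 27*x + 27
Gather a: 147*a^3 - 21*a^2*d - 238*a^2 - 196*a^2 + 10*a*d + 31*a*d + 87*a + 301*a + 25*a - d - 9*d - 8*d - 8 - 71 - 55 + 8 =147*a^3 + a^2*(-21*d - 434) + a*(41*d + 413) - 18*d - 126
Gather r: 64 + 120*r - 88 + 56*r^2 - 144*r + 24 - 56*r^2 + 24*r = 0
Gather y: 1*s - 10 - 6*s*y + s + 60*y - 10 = 2*s + y*(60 - 6*s) - 20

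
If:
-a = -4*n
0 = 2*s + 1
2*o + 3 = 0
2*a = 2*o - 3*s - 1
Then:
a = -5/4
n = -5/16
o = -3/2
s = -1/2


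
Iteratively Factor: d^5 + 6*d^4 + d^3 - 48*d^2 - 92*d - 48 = (d + 2)*(d^4 + 4*d^3 - 7*d^2 - 34*d - 24) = (d - 3)*(d + 2)*(d^3 + 7*d^2 + 14*d + 8) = (d - 3)*(d + 2)*(d + 4)*(d^2 + 3*d + 2) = (d - 3)*(d + 1)*(d + 2)*(d + 4)*(d + 2)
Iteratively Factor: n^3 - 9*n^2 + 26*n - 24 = (n - 2)*(n^2 - 7*n + 12) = (n - 3)*(n - 2)*(n - 4)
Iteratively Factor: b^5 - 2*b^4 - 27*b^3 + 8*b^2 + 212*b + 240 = (b - 4)*(b^4 + 2*b^3 - 19*b^2 - 68*b - 60) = (b - 4)*(b + 2)*(b^3 - 19*b - 30) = (b - 4)*(b + 2)^2*(b^2 - 2*b - 15) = (b - 5)*(b - 4)*(b + 2)^2*(b + 3)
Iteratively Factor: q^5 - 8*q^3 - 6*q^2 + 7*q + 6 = (q + 2)*(q^4 - 2*q^3 - 4*q^2 + 2*q + 3) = (q + 1)*(q + 2)*(q^3 - 3*q^2 - q + 3) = (q - 1)*(q + 1)*(q + 2)*(q^2 - 2*q - 3) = (q - 1)*(q + 1)^2*(q + 2)*(q - 3)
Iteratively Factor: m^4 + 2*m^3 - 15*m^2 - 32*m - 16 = (m + 4)*(m^3 - 2*m^2 - 7*m - 4) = (m + 1)*(m + 4)*(m^2 - 3*m - 4) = (m - 4)*(m + 1)*(m + 4)*(m + 1)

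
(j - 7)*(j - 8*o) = j^2 - 8*j*o - 7*j + 56*o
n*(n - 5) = n^2 - 5*n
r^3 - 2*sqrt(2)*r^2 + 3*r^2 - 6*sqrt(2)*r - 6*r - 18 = (r + 3)*(r - 3*sqrt(2))*(r + sqrt(2))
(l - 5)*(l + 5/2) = l^2 - 5*l/2 - 25/2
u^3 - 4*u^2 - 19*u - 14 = (u - 7)*(u + 1)*(u + 2)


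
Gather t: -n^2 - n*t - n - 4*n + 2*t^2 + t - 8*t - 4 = -n^2 - 5*n + 2*t^2 + t*(-n - 7) - 4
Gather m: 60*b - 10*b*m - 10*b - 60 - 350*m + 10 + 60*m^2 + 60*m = 50*b + 60*m^2 + m*(-10*b - 290) - 50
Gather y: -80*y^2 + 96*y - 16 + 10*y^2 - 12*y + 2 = -70*y^2 + 84*y - 14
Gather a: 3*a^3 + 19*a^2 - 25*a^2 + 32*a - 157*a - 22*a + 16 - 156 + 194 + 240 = 3*a^3 - 6*a^2 - 147*a + 294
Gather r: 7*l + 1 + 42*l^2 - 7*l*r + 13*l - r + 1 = 42*l^2 + 20*l + r*(-7*l - 1) + 2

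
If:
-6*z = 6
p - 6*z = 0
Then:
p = -6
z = -1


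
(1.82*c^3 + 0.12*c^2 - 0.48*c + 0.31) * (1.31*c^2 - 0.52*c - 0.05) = 2.3842*c^5 - 0.7892*c^4 - 0.7822*c^3 + 0.6497*c^2 - 0.1372*c - 0.0155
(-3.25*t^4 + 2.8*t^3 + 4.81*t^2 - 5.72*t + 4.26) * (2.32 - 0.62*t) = 2.015*t^5 - 9.276*t^4 + 3.5138*t^3 + 14.7056*t^2 - 15.9116*t + 9.8832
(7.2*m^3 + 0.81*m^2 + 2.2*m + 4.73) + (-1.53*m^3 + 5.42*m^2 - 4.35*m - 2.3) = 5.67*m^3 + 6.23*m^2 - 2.15*m + 2.43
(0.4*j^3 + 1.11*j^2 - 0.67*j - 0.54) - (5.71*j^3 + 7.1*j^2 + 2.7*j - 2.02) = -5.31*j^3 - 5.99*j^2 - 3.37*j + 1.48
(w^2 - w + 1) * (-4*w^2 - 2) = -4*w^4 + 4*w^3 - 6*w^2 + 2*w - 2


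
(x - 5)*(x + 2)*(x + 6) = x^3 + 3*x^2 - 28*x - 60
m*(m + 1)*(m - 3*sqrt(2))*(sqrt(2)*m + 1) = sqrt(2)*m^4 - 5*m^3 + sqrt(2)*m^3 - 5*m^2 - 3*sqrt(2)*m^2 - 3*sqrt(2)*m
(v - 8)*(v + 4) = v^2 - 4*v - 32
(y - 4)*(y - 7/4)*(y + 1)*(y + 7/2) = y^4 - 5*y^3/4 - 123*y^2/8 + 91*y/8 + 49/2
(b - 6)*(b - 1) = b^2 - 7*b + 6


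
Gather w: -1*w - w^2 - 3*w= -w^2 - 4*w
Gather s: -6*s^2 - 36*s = -6*s^2 - 36*s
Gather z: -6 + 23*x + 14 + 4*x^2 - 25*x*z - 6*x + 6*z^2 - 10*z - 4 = 4*x^2 + 17*x + 6*z^2 + z*(-25*x - 10) + 4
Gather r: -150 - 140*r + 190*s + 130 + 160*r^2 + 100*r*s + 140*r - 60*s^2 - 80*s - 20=160*r^2 + 100*r*s - 60*s^2 + 110*s - 40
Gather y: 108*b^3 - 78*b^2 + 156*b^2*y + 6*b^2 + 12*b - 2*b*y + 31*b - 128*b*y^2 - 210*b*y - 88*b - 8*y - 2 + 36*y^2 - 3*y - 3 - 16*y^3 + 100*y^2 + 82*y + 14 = 108*b^3 - 72*b^2 - 45*b - 16*y^3 + y^2*(136 - 128*b) + y*(156*b^2 - 212*b + 71) + 9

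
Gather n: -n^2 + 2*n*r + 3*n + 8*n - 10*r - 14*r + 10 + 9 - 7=-n^2 + n*(2*r + 11) - 24*r + 12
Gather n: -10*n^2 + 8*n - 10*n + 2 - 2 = -10*n^2 - 2*n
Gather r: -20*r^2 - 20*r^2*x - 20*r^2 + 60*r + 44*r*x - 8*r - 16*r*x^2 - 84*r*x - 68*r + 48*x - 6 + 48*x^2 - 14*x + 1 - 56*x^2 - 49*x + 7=r^2*(-20*x - 40) + r*(-16*x^2 - 40*x - 16) - 8*x^2 - 15*x + 2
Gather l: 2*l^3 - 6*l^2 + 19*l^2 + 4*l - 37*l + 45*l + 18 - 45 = 2*l^3 + 13*l^2 + 12*l - 27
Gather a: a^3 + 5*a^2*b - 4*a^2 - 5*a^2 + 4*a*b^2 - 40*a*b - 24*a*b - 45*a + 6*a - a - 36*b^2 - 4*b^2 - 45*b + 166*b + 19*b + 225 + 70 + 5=a^3 + a^2*(5*b - 9) + a*(4*b^2 - 64*b - 40) - 40*b^2 + 140*b + 300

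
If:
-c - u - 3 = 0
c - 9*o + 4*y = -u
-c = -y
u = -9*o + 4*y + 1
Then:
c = -7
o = -31/9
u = 4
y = -7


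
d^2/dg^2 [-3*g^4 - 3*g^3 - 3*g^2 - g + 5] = -36*g^2 - 18*g - 6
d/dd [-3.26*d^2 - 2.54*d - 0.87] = -6.52*d - 2.54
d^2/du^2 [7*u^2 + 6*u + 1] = 14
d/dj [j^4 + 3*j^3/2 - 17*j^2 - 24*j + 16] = 4*j^3 + 9*j^2/2 - 34*j - 24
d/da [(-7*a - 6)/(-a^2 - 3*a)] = (-7*a^2 - 12*a - 18)/(a^2*(a^2 + 6*a + 9))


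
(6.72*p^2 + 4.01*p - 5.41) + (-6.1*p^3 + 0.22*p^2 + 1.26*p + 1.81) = -6.1*p^3 + 6.94*p^2 + 5.27*p - 3.6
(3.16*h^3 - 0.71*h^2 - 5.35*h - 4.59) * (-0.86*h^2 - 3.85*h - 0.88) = -2.7176*h^5 - 11.5554*h^4 + 4.5537*h^3 + 25.1697*h^2 + 22.3795*h + 4.0392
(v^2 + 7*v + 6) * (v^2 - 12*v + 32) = v^4 - 5*v^3 - 46*v^2 + 152*v + 192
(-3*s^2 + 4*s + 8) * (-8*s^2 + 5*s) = 24*s^4 - 47*s^3 - 44*s^2 + 40*s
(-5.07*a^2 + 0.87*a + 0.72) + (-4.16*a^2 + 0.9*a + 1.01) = -9.23*a^2 + 1.77*a + 1.73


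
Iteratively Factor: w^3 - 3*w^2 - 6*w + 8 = (w + 2)*(w^2 - 5*w + 4) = (w - 1)*(w + 2)*(w - 4)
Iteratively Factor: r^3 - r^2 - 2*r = (r + 1)*(r^2 - 2*r) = r*(r + 1)*(r - 2)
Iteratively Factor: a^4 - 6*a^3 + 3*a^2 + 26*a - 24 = (a + 2)*(a^3 - 8*a^2 + 19*a - 12) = (a - 1)*(a + 2)*(a^2 - 7*a + 12) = (a - 4)*(a - 1)*(a + 2)*(a - 3)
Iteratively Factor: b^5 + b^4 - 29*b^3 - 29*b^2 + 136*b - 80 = (b - 1)*(b^4 + 2*b^3 - 27*b^2 - 56*b + 80) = (b - 1)^2*(b^3 + 3*b^2 - 24*b - 80) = (b - 5)*(b - 1)^2*(b^2 + 8*b + 16) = (b - 5)*(b - 1)^2*(b + 4)*(b + 4)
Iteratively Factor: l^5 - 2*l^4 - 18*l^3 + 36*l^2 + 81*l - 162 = (l - 3)*(l^4 + l^3 - 15*l^2 - 9*l + 54) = (l - 3)*(l - 2)*(l^3 + 3*l^2 - 9*l - 27) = (l - 3)^2*(l - 2)*(l^2 + 6*l + 9) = (l - 3)^2*(l - 2)*(l + 3)*(l + 3)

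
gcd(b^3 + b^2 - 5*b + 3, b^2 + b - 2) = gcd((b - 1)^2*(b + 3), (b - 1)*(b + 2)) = b - 1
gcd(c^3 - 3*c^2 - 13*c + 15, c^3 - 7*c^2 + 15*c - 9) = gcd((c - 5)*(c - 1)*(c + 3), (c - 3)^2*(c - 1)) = c - 1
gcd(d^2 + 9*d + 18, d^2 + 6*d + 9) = d + 3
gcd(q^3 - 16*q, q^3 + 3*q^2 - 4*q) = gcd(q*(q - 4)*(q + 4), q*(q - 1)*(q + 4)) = q^2 + 4*q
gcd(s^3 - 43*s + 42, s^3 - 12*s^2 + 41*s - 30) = s^2 - 7*s + 6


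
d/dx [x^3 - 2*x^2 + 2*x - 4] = 3*x^2 - 4*x + 2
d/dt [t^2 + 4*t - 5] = 2*t + 4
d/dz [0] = 0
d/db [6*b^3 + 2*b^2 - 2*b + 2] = 18*b^2 + 4*b - 2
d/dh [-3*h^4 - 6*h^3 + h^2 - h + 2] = -12*h^3 - 18*h^2 + 2*h - 1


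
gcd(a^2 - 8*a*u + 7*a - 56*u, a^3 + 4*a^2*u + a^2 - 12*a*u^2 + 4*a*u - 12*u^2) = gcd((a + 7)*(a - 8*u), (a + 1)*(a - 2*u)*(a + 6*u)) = 1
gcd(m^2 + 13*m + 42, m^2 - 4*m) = 1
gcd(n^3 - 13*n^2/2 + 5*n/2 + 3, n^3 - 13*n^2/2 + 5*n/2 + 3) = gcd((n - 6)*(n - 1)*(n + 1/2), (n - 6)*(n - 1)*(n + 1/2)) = n^3 - 13*n^2/2 + 5*n/2 + 3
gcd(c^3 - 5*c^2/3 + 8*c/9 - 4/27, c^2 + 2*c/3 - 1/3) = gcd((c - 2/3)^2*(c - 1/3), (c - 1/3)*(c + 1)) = c - 1/3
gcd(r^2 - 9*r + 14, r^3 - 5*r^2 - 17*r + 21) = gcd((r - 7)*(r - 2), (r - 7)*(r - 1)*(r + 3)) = r - 7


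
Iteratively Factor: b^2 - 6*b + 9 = (b - 3)*(b - 3)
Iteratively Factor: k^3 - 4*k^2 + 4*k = (k)*(k^2 - 4*k + 4) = k*(k - 2)*(k - 2)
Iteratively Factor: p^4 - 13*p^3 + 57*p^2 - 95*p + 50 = (p - 2)*(p^3 - 11*p^2 + 35*p - 25) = (p - 5)*(p - 2)*(p^2 - 6*p + 5) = (p - 5)^2*(p - 2)*(p - 1)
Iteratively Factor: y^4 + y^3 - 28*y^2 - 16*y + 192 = (y - 4)*(y^3 + 5*y^2 - 8*y - 48) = (y - 4)*(y + 4)*(y^2 + y - 12) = (y - 4)*(y + 4)^2*(y - 3)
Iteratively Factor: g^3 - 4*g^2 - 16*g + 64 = (g - 4)*(g^2 - 16) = (g - 4)^2*(g + 4)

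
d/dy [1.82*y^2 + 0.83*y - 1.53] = 3.64*y + 0.83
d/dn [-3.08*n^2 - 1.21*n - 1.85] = -6.16*n - 1.21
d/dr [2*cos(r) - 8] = -2*sin(r)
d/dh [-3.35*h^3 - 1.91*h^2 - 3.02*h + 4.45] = -10.05*h^2 - 3.82*h - 3.02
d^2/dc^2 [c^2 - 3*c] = 2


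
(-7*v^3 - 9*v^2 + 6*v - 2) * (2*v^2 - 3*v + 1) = -14*v^5 + 3*v^4 + 32*v^3 - 31*v^2 + 12*v - 2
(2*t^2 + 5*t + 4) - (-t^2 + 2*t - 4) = 3*t^2 + 3*t + 8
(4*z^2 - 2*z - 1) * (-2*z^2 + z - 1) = -8*z^4 + 8*z^3 - 4*z^2 + z + 1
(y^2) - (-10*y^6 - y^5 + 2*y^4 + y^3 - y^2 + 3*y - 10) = 10*y^6 + y^5 - 2*y^4 - y^3 + 2*y^2 - 3*y + 10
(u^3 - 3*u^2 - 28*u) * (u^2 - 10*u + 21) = u^5 - 13*u^4 + 23*u^3 + 217*u^2 - 588*u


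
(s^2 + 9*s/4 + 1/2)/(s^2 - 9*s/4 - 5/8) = 2*(s + 2)/(2*s - 5)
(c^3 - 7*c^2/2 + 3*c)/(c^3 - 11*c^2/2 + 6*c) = (c - 2)/(c - 4)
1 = 1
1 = 1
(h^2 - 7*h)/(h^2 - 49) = h/(h + 7)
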